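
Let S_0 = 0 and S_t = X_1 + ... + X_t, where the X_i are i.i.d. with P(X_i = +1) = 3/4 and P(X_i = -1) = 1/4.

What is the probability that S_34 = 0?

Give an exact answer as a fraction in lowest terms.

Answer: 75340571907153465/73786976294838206464

Derivation:
To be at 0 after 34 steps: need exactly 17 steps of +1 and 17 of -1.
Number of such sequences: C(34,17) = 2333606220
Each has probability (3/4)^17 · (1/4)^17 = 129140163/295147905179352825856
P = 2333606220 · 129140163/295147905179352825856 = 75340571907153465/73786976294838206464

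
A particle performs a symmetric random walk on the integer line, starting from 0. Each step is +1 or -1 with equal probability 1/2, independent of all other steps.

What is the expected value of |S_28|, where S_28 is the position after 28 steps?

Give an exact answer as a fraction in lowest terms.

Answer: 35102025/8388608

Derivation:
S_28 takes values m ≡ 0 (mod 2) with |m| ≤ 28; P(S_28=m) = C(28,(28+m)/2)/2^28.
Total paths: 2^28 = 268435456
Distribution: P(S=-28)=1/268435456, P(S=-26)=28/268435456, P(S=-24)=378/268435456, P(S=-22)=3276/268435456, P(S=-20)=20475/268435456, P(S=-18)=98280/268435456, P(S=-16)=376740/268435456, P(S=-14)=1184040/268435456, P(S=-12)=3108105/268435456, P(S=-10)=6906900/268435456, P(S=-8)=13123110/268435456, P(S=-6)=21474180/268435456, P(S=-4)=30421755/268435456, P(S=-2)=37442160/268435456, P(S=0)=40116600/268435456, P(S=2)=37442160/268435456, P(S=4)=30421755/268435456, P(S=6)=21474180/268435456, P(S=8)=13123110/268435456, P(S=10)=6906900/268435456, P(S=12)=3108105/268435456, P(S=14)=1184040/268435456, P(S=16)=376740/268435456, P(S=18)=98280/268435456, P(S=20)=20475/268435456, P(S=22)=3276/268435456, P(S=24)=378/268435456, P(S=26)=28/268435456, P(S=28)=1/268435456
E[|S_28|] = Σ_m |m|·P(S_28=m) = 1123264800/268435456 = 35102025/8388608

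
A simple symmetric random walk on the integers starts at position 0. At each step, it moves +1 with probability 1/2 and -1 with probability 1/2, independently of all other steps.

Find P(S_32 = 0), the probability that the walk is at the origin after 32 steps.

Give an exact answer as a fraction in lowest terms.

To return to 0 after 32 steps: need exactly 16 steps of +1 and 16 of -1.
Favorable paths: C(32,16) = 601080390
Total paths: 2^32 = 4294967296
P = 601080390/4294967296 = 300540195/2147483648

Answer: 300540195/2147483648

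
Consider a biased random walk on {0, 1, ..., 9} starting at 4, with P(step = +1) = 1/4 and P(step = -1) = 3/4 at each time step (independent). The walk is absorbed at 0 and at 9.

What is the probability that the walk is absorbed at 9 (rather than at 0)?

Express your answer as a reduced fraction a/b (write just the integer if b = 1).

Answer: 40/9841

Derivation:
Biased walk: p = 1/4, q = 3/4, r = q/p = 3
Gambler's ruin: P(hit 9 before 0 | start at 4) = (1 - r^a)/(1 - r^N)
r^4 = 81; r^9 = 19683
P = (1 - 81) / (1 - 19683) = -80 / -19682 = 40/9841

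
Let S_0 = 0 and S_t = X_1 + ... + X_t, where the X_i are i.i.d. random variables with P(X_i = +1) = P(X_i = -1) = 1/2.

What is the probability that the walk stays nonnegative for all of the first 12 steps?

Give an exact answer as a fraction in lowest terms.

Answer: 231/1024

Derivation:
Let f(t,s) = #length-t paths at position s with S_1..S_t all ≥ 0.
f(t,s) = f(t-1,s-1) + f(t-1,s+1) for s ≥ 0; f(t,s) = 0 for s < 0.
t=0: f(0,0)=1
t=1: f(1,1)=1
t=2: f(2,0)=1 f(2,2)=1
t=3: f(3,1)=2 f(3,3)=1
t=4: f(4,0)=2 f(4,2)=3 f(4,4)=1
t=5: f(5,1)=5 f(5,3)=4 f(5,5)=1
t=6: f(6,0)=5 f(6,2)=9 f(6,4)=5 f(6,6)=1
t=7: f(7,1)=14 f(7,3)=14 f(7,5)=6 f(7,7)=1
t=8: f(8,0)=14 f(8,2)=28 f(8,4)=20 f(8,6)=7 f(8,8)=1
t=9: f(9,1)=42 f(9,3)=48 f(9,5)=27 f(9,7)=8 f(9,9)=1
t=10: f(10,0)=42 f(10,2)=90 f(10,4)=75 f(10,6)=35 f(10,8)=9 f(10,10)=1
t=11: f(11,1)=132 f(11,3)=165 f(11,5)=110 f(11,7)=44 f(11,9)=10 f(11,11)=1
t=12: f(12,0)=132 f(12,2)=297 f(12,4)=275 f(12,6)=154 f(12,8)=54 f(12,10)=11 f(12,12)=1
Σ_s f(12,s) = 924
P = 924/4096 = 231/1024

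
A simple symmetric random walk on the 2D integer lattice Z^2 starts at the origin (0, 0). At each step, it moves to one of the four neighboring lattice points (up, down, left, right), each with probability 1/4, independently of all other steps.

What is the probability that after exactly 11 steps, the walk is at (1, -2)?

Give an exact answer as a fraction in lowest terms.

Let h be the number of horizontal steps (so 11-h are vertical). To end at (1,-2) need (h+1)/2 right-steps and ((11-h)-2)/2 up-steps.
Sum over h with 1 ≤ h ≤ 9, h ≡ 1 (mod 2), 11-h ≡ 0 (mod 2):
h=1: C(11,1)·C(1,1)·C(10,4) = 11·1·210 = 2310
h=3: C(11,3)·C(3,2)·C(8,3) = 165·3·56 = 27720
h=5: C(11,5)·C(5,3)·C(6,2) = 462·10·15 = 69300
h=7: C(11,7)·C(7,4)·C(4,1) = 330·35·4 = 46200
h=9: C(11,9)·C(9,5)·C(2,0) = 55·126·1 = 6930
Total favorable: 152460
Total paths: 4^11 = 4194304
P = 152460/4194304 = 38115/1048576

Answer: 38115/1048576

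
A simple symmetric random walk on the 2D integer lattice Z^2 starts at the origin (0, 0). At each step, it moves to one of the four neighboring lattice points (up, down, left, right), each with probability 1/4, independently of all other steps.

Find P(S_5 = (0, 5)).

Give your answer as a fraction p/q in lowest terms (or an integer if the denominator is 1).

Let h be the number of horizontal steps (so 5-h are vertical). To end at (0,5) need (h+0)/2 right-steps and ((5-h)+5)/2 up-steps.
Sum over h with 0 ≤ h ≤ 0, h ≡ 0 (mod 2), 5-h ≡ 1 (mod 2):
h=0: C(5,0)·C(0,0)·C(5,5) = 1·1·1 = 1
Total favorable: 1
Total paths: 4^5 = 1024
P = 1/1024 = 1/1024

Answer: 1/1024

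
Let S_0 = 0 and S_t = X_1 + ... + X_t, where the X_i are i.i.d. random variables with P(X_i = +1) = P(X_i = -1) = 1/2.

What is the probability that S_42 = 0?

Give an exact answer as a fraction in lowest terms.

To return to 0 after 42 steps: need exactly 21 steps of +1 and 21 of -1.
Favorable paths: C(42,21) = 538257874440
Total paths: 2^42 = 4398046511104
P = 538257874440/4398046511104 = 67282234305/549755813888

Answer: 67282234305/549755813888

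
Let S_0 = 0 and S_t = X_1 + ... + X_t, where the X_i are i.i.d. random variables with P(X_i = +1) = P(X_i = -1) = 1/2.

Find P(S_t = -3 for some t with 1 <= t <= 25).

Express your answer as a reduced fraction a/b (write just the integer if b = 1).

Answer: 1168527/2097152

Derivation:
Count via complement. Let g(t,s) = #length-t paths at position s with S_1..S_t all ≠ -3.
g(t,s) = g(t-1,s-1) + g(t-1,s+1) for s ≠ -3; g(t,-3) = 0.
t=0: g(0,0)=1
t=1: g(1,-1)=1 g(1,1)=1
t=2: g(2,-2)=1 g(2,0)=2 g(2,2)=1
t=3: g(3,-1)=3 g(3,1)=3 g(3,3)=1
t=4: g(4,-2)=3 g(4,0)=6 g(4,2)=4 g(4,4)=1
t=5: g(5,-1)=9 g(5,1)=10 g(5,3)=5 g(5,5)=1
t=6: g(6,-2)=9 g(6,0)=19 g(6,2)=15 g(6,4)=6 g(6,6)=1
t=7: g(7,-1)=28 g(7,1)=34 g(7,3)=21 g(7,5)=7 g(7,7)=1
t=8: g(8,-2)=28 g(8,0)=62 g(8,2)=55 g(8,4)=28 g(8,6)=8 g(8,8)=1
t=9: g(9,-1)=90 g(9,1)=117 g(9,3)=83 g(9,5)=36 g(9,7)=9 g(9,9)=1
t=10: g(10,-2)=90 g(10,0)=207 g(10,2)=200 g(10,4)=119 g(10,6)=45 g(10,8)=10 g(10,10)=1
t=11: g(11,-1)=297 g(11,1)=407 g(11,3)=319 g(11,5)=164 g(11,7)=55 g(11,9)=11 g(11,11)=1
t=12: g(12,-2)=297 g(12,0)=704 g(12,2)=726 g(12,4)=483 g(12,6)=219 g(12,8)=66 g(12,10)=12 g(12,12)=1
t=13: g(13,-1)=1001 g(13,1)=1430 g(13,3)=1209 g(13,5)=702 g(13,7)=285 g(13,9)=78 g(13,11)=13 g(13,13)=1
t=14: g(14,-2)=1001 g(14,0)=2431 g(14,2)=2639 g(14,4)=1911 g(14,6)=987 g(14,8)=363 g(14,10)=91 g(14,12)=14 g(14,14)=1
t=15: g(15,-1)=3432 g(15,1)=5070 g(15,3)=4550 g(15,5)=2898 g(15,7)=1350 g(15,9)=454 g(15,11)=105 g(15,13)=15 g(15,15)=1
t=16: g(16,-2)=3432 g(16,0)=8502 g(16,2)=9620 g(16,4)=7448 g(16,6)=4248 g(16,8)=1804 g(16,10)=559 g(16,12)=120 g(16,14)=16 g(16,16)=1
t=17: g(17,-1)=11934 g(17,1)=18122 g(17,3)=17068 g(17,5)=11696 g(17,7)=6052 g(17,9)=2363 g(17,11)=679 g(17,13)=136 g(17,15)=17 g(17,17)=1
t=18: g(18,-2)=11934 g(18,0)=30056 g(18,2)=35190 g(18,4)=28764 g(18,6)=17748 g(18,8)=8415 g(18,10)=3042 g(18,12)=815 g(18,14)=153 g(18,16)=18 g(18,18)=1
t=19: g(19,-1)=41990 g(19,1)=65246 g(19,3)=63954 g(19,5)=46512 g(19,7)=26163 g(19,9)=11457 g(19,11)=3857 g(19,13)=968 g(19,15)=171 g(19,17)=19 g(19,19)=1
t=20: g(20,-2)=41990 g(20,0)=107236 g(20,2)=129200 g(20,4)=110466 g(20,6)=72675 g(20,8)=37620 g(20,10)=15314 g(20,12)=4825 g(20,14)=1139 g(20,16)=190 g(20,18)=20 g(20,20)=1
t=21: g(21,-1)=149226 g(21,1)=236436 g(21,3)=239666 g(21,5)=183141 g(21,7)=110295 g(21,9)=52934 g(21,11)=20139 g(21,13)=5964 g(21,15)=1329 g(21,17)=210 g(21,19)=21 g(21,21)=1
t=22: g(22,-2)=149226 g(22,0)=385662 g(22,2)=476102 g(22,4)=422807 g(22,6)=293436 g(22,8)=163229 g(22,10)=73073 g(22,12)=26103 g(22,14)=7293 g(22,16)=1539 g(22,18)=231 g(22,20)=22 g(22,22)=1
t=23: g(23,-1)=534888 g(23,1)=861764 g(23,3)=898909 g(23,5)=716243 g(23,7)=456665 g(23,9)=236302 g(23,11)=99176 g(23,13)=33396 g(23,15)=8832 g(23,17)=1770 g(23,19)=253 g(23,21)=23 g(23,23)=1
t=24: g(24,-2)=534888 g(24,0)=1396652 g(24,2)=1760673 g(24,4)=1615152 g(24,6)=1172908 g(24,8)=692967 g(24,10)=335478 g(24,12)=132572 g(24,14)=42228 g(24,16)=10602 g(24,18)=2023 g(24,20)=276 g(24,22)=24 g(24,24)=1
t=25: g(25,-1)=1931540 g(25,1)=3157325 g(25,3)=3375825 g(25,5)=2788060 g(25,7)=1865875 g(25,9)=1028445 g(25,11)=468050 g(25,13)=174800 g(25,15)=52830 g(25,17)=12625 g(25,19)=2299 g(25,21)=300 g(25,23)=25 g(25,25)=1
Paths never hitting -3: Σ_s g(25,s) = 14858000
Paths hitting -3: 2^25 - 14858000 = 18696432
P = 18696432/33554432 = 1168527/2097152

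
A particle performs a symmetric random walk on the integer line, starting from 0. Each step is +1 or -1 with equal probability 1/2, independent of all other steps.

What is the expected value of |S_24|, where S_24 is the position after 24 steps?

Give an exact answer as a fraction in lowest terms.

Answer: 2028117/524288

Derivation:
S_24 takes values m ≡ 0 (mod 2) with |m| ≤ 24; P(S_24=m) = C(24,(24+m)/2)/2^24.
Total paths: 2^24 = 16777216
Distribution: P(S=-24)=1/16777216, P(S=-22)=24/16777216, P(S=-20)=276/16777216, P(S=-18)=2024/16777216, P(S=-16)=10626/16777216, P(S=-14)=42504/16777216, P(S=-12)=134596/16777216, P(S=-10)=346104/16777216, P(S=-8)=735471/16777216, P(S=-6)=1307504/16777216, P(S=-4)=1961256/16777216, P(S=-2)=2496144/16777216, P(S=0)=2704156/16777216, P(S=2)=2496144/16777216, P(S=4)=1961256/16777216, P(S=6)=1307504/16777216, P(S=8)=735471/16777216, P(S=10)=346104/16777216, P(S=12)=134596/16777216, P(S=14)=42504/16777216, P(S=16)=10626/16777216, P(S=18)=2024/16777216, P(S=20)=276/16777216, P(S=22)=24/16777216, P(S=24)=1/16777216
E[|S_24|] = Σ_m |m|·P(S_24=m) = 64899744/16777216 = 2028117/524288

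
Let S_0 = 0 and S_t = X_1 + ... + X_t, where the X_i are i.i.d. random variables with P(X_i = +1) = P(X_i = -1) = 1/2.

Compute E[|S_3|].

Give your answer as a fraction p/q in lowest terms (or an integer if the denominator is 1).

S_3 takes values m ≡ 1 (mod 2) with |m| ≤ 3; P(S_3=m) = C(3,(3+m)/2)/2^3.
Total paths: 2^3 = 8
Distribution: P(S=-3)=1/8, P(S=-1)=3/8, P(S=1)=3/8, P(S=3)=1/8
E[|S_3|] = Σ_m |m|·P(S_3=m) = 12/8 = 3/2

Answer: 3/2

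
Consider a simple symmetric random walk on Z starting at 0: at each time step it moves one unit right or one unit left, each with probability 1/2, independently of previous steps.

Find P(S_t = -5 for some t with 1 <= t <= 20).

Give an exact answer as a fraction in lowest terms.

Answer: 34495/131072

Derivation:
Count via complement. Let g(t,s) = #length-t paths at position s with S_1..S_t all ≠ -5.
g(t,s) = g(t-1,s-1) + g(t-1,s+1) for s ≠ -5; g(t,-5) = 0.
t=0: g(0,0)=1
t=1: g(1,-1)=1 g(1,1)=1
t=2: g(2,-2)=1 g(2,0)=2 g(2,2)=1
t=3: g(3,-3)=1 g(3,-1)=3 g(3,1)=3 g(3,3)=1
t=4: g(4,-4)=1 g(4,-2)=4 g(4,0)=6 g(4,2)=4 g(4,4)=1
t=5: g(5,-3)=5 g(5,-1)=10 g(5,1)=10 g(5,3)=5 g(5,5)=1
t=6: g(6,-4)=5 g(6,-2)=15 g(6,0)=20 g(6,2)=15 g(6,4)=6 g(6,6)=1
t=7: g(7,-3)=20 g(7,-1)=35 g(7,1)=35 g(7,3)=21 g(7,5)=7 g(7,7)=1
t=8: g(8,-4)=20 g(8,-2)=55 g(8,0)=70 g(8,2)=56 g(8,4)=28 g(8,6)=8 g(8,8)=1
t=9: g(9,-3)=75 g(9,-1)=125 g(9,1)=126 g(9,3)=84 g(9,5)=36 g(9,7)=9 g(9,9)=1
t=10: g(10,-4)=75 g(10,-2)=200 g(10,0)=251 g(10,2)=210 g(10,4)=120 g(10,6)=45 g(10,8)=10 g(10,10)=1
t=11: g(11,-3)=275 g(11,-1)=451 g(11,1)=461 g(11,3)=330 g(11,5)=165 g(11,7)=55 g(11,9)=11 g(11,11)=1
t=12: g(12,-4)=275 g(12,-2)=726 g(12,0)=912 g(12,2)=791 g(12,4)=495 g(12,6)=220 g(12,8)=66 g(12,10)=12 g(12,12)=1
t=13: g(13,-3)=1001 g(13,-1)=1638 g(13,1)=1703 g(13,3)=1286 g(13,5)=715 g(13,7)=286 g(13,9)=78 g(13,11)=13 g(13,13)=1
t=14: g(14,-4)=1001 g(14,-2)=2639 g(14,0)=3341 g(14,2)=2989 g(14,4)=2001 g(14,6)=1001 g(14,8)=364 g(14,10)=91 g(14,12)=14 g(14,14)=1
t=15: g(15,-3)=3640 g(15,-1)=5980 g(15,1)=6330 g(15,3)=4990 g(15,5)=3002 g(15,7)=1365 g(15,9)=455 g(15,11)=105 g(15,13)=15 g(15,15)=1
t=16: g(16,-4)=3640 g(16,-2)=9620 g(16,0)=12310 g(16,2)=11320 g(16,4)=7992 g(16,6)=4367 g(16,8)=1820 g(16,10)=560 g(16,12)=120 g(16,14)=16 g(16,16)=1
t=17: g(17,-3)=13260 g(17,-1)=21930 g(17,1)=23630 g(17,3)=19312 g(17,5)=12359 g(17,7)=6187 g(17,9)=2380 g(17,11)=680 g(17,13)=136 g(17,15)=17 g(17,17)=1
t=18: g(18,-4)=13260 g(18,-2)=35190 g(18,0)=45560 g(18,2)=42942 g(18,4)=31671 g(18,6)=18546 g(18,8)=8567 g(18,10)=3060 g(18,12)=816 g(18,14)=153 g(18,16)=18 g(18,18)=1
t=19: g(19,-3)=48450 g(19,-1)=80750 g(19,1)=88502 g(19,3)=74613 g(19,5)=50217 g(19,7)=27113 g(19,9)=11627 g(19,11)=3876 g(19,13)=969 g(19,15)=171 g(19,17)=19 g(19,19)=1
t=20: g(20,-4)=48450 g(20,-2)=129200 g(20,0)=169252 g(20,2)=163115 g(20,4)=124830 g(20,6)=77330 g(20,8)=38740 g(20,10)=15503 g(20,12)=4845 g(20,14)=1140 g(20,16)=190 g(20,18)=20 g(20,20)=1
Paths never hitting -5: Σ_s g(20,s) = 772616
Paths hitting -5: 2^20 - 772616 = 275960
P = 275960/1048576 = 34495/131072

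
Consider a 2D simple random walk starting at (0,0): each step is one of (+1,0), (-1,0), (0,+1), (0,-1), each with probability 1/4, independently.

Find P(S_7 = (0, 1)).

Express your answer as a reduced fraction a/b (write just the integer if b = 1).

Answer: 1225/16384

Derivation:
Let h be the number of horizontal steps (so 7-h are vertical). To end at (0,1) need (h+0)/2 right-steps and ((7-h)+1)/2 up-steps.
Sum over h with 0 ≤ h ≤ 6, h ≡ 0 (mod 2), 7-h ≡ 1 (mod 2):
h=0: C(7,0)·C(0,0)·C(7,4) = 1·1·35 = 35
h=2: C(7,2)·C(2,1)·C(5,3) = 21·2·10 = 420
h=4: C(7,4)·C(4,2)·C(3,2) = 35·6·3 = 630
h=6: C(7,6)·C(6,3)·C(1,1) = 7·20·1 = 140
Total favorable: 1225
Total paths: 4^7 = 16384
P = 1225/16384 = 1225/16384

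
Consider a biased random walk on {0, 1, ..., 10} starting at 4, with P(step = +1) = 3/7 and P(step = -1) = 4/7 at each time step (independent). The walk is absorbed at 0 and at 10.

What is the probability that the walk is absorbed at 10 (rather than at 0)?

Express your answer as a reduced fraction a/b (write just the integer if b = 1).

Answer: 18225/141361

Derivation:
Biased walk: p = 3/7, q = 4/7, r = q/p = 4/3
Gambler's ruin: P(hit 10 before 0 | start at 4) = (1 - r^a)/(1 - r^N)
r^4 = 256/81; r^10 = 1048576/59049
P = (1 - 256/81) / (1 - 1048576/59049) = -175/81 / -989527/59049 = 18225/141361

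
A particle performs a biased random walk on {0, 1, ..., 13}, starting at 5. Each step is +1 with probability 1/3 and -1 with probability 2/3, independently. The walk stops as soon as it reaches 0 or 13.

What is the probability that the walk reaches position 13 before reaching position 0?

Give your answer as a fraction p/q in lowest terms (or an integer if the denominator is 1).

Biased walk: p = 1/3, q = 2/3, r = q/p = 2
Gambler's ruin: P(hit 13 before 0 | start at 5) = (1 - r^a)/(1 - r^N)
r^5 = 32; r^13 = 8192
P = (1 - 32) / (1 - 8192) = -31 / -8191 = 31/8191

Answer: 31/8191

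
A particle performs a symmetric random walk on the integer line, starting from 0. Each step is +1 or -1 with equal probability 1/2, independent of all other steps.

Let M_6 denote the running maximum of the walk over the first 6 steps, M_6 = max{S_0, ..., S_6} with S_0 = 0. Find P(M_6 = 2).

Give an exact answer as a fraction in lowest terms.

Answer: 15/64

Derivation:
Let M_6 = max(S_0,...,S_6). Use the reflection principle: for j ≥ 1, #{paths with M_6 ≥ j} = #{S_6 ≥ j} + #{S_6 ≥ j+1}.
By reflection, #{M_6 ≥ 2} = #{S_6 ≥ 2} + #{S_6 ≥ 3} = 22 + 7 = 29.
#{M_6 ≥ 3} = #{S_6 ≥ 3} + #{S_6 ≥ 4} = 7 + 7 = 14.
#{M_6 = 2} = 29 - 14 = 15.
P(M_6 = 2) = 15/64 = 15/64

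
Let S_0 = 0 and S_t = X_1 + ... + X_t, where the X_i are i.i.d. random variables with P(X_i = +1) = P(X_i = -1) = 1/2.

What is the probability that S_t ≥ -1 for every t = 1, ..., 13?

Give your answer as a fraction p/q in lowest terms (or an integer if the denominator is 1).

Let f(t,s) = #length-t paths at position s with S_1..S_t all ≥ -1.
f(t,s) = f(t-1,s-1) + f(t-1,s+1) for s ≥ -1; f(t,s) = 0 for s < -1.
t=0: f(0,0)=1
t=1: f(1,-1)=1 f(1,1)=1
t=2: f(2,0)=2 f(2,2)=1
t=3: f(3,-1)=2 f(3,1)=3 f(3,3)=1
t=4: f(4,0)=5 f(4,2)=4 f(4,4)=1
t=5: f(5,-1)=5 f(5,1)=9 f(5,3)=5 f(5,5)=1
t=6: f(6,0)=14 f(6,2)=14 f(6,4)=6 f(6,6)=1
t=7: f(7,-1)=14 f(7,1)=28 f(7,3)=20 f(7,5)=7 f(7,7)=1
t=8: f(8,0)=42 f(8,2)=48 f(8,4)=27 f(8,6)=8 f(8,8)=1
t=9: f(9,-1)=42 f(9,1)=90 f(9,3)=75 f(9,5)=35 f(9,7)=9 f(9,9)=1
t=10: f(10,0)=132 f(10,2)=165 f(10,4)=110 f(10,6)=44 f(10,8)=10 f(10,10)=1
t=11: f(11,-1)=132 f(11,1)=297 f(11,3)=275 f(11,5)=154 f(11,7)=54 f(11,9)=11 f(11,11)=1
t=12: f(12,0)=429 f(12,2)=572 f(12,4)=429 f(12,6)=208 f(12,8)=65 f(12,10)=12 f(12,12)=1
t=13: f(13,-1)=429 f(13,1)=1001 f(13,3)=1001 f(13,5)=637 f(13,7)=273 f(13,9)=77 f(13,11)=13 f(13,13)=1
Σ_s f(13,s) = 3432
P = 3432/8192 = 429/1024

Answer: 429/1024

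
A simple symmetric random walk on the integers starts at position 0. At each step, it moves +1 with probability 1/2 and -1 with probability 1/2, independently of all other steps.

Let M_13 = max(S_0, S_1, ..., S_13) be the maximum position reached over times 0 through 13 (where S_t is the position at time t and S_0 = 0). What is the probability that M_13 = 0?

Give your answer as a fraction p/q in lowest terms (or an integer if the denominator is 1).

Answer: 429/2048

Derivation:
Let M_13 = max(S_0,...,S_13). Use the reflection principle: for j ≥ 1, #{paths with M_13 ≥ j} = #{S_13 ≥ j} + #{S_13 ≥ j+1}.
P(M_13 ≥ 0) = 1 since S_0 = 0, so #{M_13 ≥ 0} = 8192.
#{M_13 ≥ 1} = #{S_13 ≥ 1} + #{S_13 ≥ 2} = 4096 + 2380 = 6476.
#{M_13 = 0} = 8192 - 6476 = 1716.
P(M_13 = 0) = 1716/8192 = 429/2048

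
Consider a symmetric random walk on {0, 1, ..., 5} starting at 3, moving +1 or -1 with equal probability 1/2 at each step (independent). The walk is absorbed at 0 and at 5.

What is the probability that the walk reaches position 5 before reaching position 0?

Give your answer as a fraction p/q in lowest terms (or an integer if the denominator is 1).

Symmetric walk (p = 1/2): the harmonic-function argument gives P(hit 5 before 0 | start at 3) = a/N.
P = 3/5 = 3/5

Answer: 3/5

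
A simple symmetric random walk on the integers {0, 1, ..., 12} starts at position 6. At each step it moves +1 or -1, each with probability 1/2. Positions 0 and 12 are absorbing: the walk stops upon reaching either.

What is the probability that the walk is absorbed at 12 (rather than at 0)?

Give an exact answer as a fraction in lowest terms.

Symmetric walk (p = 1/2): the harmonic-function argument gives P(hit 12 before 0 | start at 6) = a/N.
P = 6/12 = 1/2

Answer: 1/2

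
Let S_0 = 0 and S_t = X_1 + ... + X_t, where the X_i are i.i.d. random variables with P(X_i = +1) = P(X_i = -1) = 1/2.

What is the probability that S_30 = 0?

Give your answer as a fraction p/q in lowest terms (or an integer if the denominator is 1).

Answer: 9694845/67108864

Derivation:
To return to 0 after 30 steps: need exactly 15 steps of +1 and 15 of -1.
Favorable paths: C(30,15) = 155117520
Total paths: 2^30 = 1073741824
P = 155117520/1073741824 = 9694845/67108864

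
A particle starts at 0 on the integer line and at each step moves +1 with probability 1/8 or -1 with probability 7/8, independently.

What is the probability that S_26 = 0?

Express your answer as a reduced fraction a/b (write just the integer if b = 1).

To be at 0 after 26 steps: need exactly 13 steps of +1 and 13 of -1.
Number of such sequences: C(26,13) = 10400600
Each has probability (1/8)^13 · (7/8)^13 = 96889010407/302231454903657293676544
P = 10400600 · 96889010407/302231454903657293676544 = 125962980204880525/37778931862957161709568

Answer: 125962980204880525/37778931862957161709568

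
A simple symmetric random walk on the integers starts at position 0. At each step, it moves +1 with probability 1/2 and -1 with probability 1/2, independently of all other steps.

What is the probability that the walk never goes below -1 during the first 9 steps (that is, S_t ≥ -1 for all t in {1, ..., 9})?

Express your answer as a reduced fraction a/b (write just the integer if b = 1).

Answer: 63/128

Derivation:
Let f(t,s) = #length-t paths at position s with S_1..S_t all ≥ -1.
f(t,s) = f(t-1,s-1) + f(t-1,s+1) for s ≥ -1; f(t,s) = 0 for s < -1.
t=0: f(0,0)=1
t=1: f(1,-1)=1 f(1,1)=1
t=2: f(2,0)=2 f(2,2)=1
t=3: f(3,-1)=2 f(3,1)=3 f(3,3)=1
t=4: f(4,0)=5 f(4,2)=4 f(4,4)=1
t=5: f(5,-1)=5 f(5,1)=9 f(5,3)=5 f(5,5)=1
t=6: f(6,0)=14 f(6,2)=14 f(6,4)=6 f(6,6)=1
t=7: f(7,-1)=14 f(7,1)=28 f(7,3)=20 f(7,5)=7 f(7,7)=1
t=8: f(8,0)=42 f(8,2)=48 f(8,4)=27 f(8,6)=8 f(8,8)=1
t=9: f(9,-1)=42 f(9,1)=90 f(9,3)=75 f(9,5)=35 f(9,7)=9 f(9,9)=1
Σ_s f(9,s) = 252
P = 252/512 = 63/128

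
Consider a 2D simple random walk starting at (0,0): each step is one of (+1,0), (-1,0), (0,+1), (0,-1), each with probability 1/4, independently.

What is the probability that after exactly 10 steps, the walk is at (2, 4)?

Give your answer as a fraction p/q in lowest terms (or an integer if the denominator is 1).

Let h be the number of horizontal steps (so 10-h are vertical). To end at (2,4) need (h+2)/2 right-steps and ((10-h)+4)/2 up-steps.
Sum over h with 2 ≤ h ≤ 6, h ≡ 0 (mod 2), 10-h ≡ 0 (mod 2):
h=2: C(10,2)·C(2,2)·C(8,6) = 45·1·28 = 1260
h=4: C(10,4)·C(4,3)·C(6,5) = 210·4·6 = 5040
h=6: C(10,6)·C(6,4)·C(4,4) = 210·15·1 = 3150
Total favorable: 9450
Total paths: 4^10 = 1048576
P = 9450/1048576 = 4725/524288

Answer: 4725/524288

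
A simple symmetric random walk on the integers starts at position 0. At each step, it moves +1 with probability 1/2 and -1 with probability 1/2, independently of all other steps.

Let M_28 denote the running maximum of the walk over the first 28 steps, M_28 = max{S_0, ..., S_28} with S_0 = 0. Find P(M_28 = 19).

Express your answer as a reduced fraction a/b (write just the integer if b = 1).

Let M_28 = max(S_0,...,S_28). Use the reflection principle: for j ≥ 1, #{paths with M_28 ≥ j} = #{S_28 ≥ j} + #{S_28 ≥ j+1}.
By reflection, #{M_28 ≥ 19} = #{S_28 ≥ 19} + #{S_28 ≥ 20} = 24158 + 24158 = 48316.
#{M_28 ≥ 20} = #{S_28 ≥ 20} + #{S_28 ≥ 21} = 24158 + 3683 = 27841.
#{M_28 = 19} = 48316 - 27841 = 20475.
P(M_28 = 19) = 20475/268435456 = 20475/268435456

Answer: 20475/268435456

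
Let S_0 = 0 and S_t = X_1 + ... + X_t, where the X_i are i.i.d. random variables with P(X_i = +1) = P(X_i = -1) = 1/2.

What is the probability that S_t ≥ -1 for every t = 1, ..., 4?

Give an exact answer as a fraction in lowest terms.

Let f(t,s) = #length-t paths at position s with S_1..S_t all ≥ -1.
f(t,s) = f(t-1,s-1) + f(t-1,s+1) for s ≥ -1; f(t,s) = 0 for s < -1.
t=0: f(0,0)=1
t=1: f(1,-1)=1 f(1,1)=1
t=2: f(2,0)=2 f(2,2)=1
t=3: f(3,-1)=2 f(3,1)=3 f(3,3)=1
t=4: f(4,0)=5 f(4,2)=4 f(4,4)=1
Σ_s f(4,s) = 10
P = 10/16 = 5/8

Answer: 5/8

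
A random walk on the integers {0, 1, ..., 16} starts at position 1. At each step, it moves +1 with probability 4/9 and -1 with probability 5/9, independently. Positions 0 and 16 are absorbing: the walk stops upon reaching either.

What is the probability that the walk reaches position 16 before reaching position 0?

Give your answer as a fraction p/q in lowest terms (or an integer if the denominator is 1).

Biased walk: p = 4/9, q = 5/9, r = q/p = 5/4
Gambler's ruin: P(hit 16 before 0 | start at 1) = (1 - r^a)/(1 - r^N)
r^1 = 5/4; r^16 = 152587890625/4294967296
P = (1 - 5/4) / (1 - 152587890625/4294967296) = -1/4 / -148292923329/4294967296 = 1073741824/148292923329

Answer: 1073741824/148292923329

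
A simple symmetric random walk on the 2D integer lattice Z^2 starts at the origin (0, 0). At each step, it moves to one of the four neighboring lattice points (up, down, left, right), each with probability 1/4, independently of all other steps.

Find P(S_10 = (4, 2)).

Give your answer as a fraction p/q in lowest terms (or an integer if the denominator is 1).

Let h be the number of horizontal steps (so 10-h are vertical). To end at (4,2) need (h+4)/2 right-steps and ((10-h)+2)/2 up-steps.
Sum over h with 4 ≤ h ≤ 8, h ≡ 0 (mod 2), 10-h ≡ 0 (mod 2):
h=4: C(10,4)·C(4,4)·C(6,4) = 210·1·15 = 3150
h=6: C(10,6)·C(6,5)·C(4,3) = 210·6·4 = 5040
h=8: C(10,8)·C(8,6)·C(2,2) = 45·28·1 = 1260
Total favorable: 9450
Total paths: 4^10 = 1048576
P = 9450/1048576 = 4725/524288

Answer: 4725/524288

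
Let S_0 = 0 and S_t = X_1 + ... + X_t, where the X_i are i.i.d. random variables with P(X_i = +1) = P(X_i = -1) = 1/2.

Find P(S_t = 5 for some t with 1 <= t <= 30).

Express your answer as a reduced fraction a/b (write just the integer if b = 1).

Answer: 194129627/536870912

Derivation:
Count via complement. Let g(t,s) = #length-t paths at position s with S_1..S_t all ≠ 5.
g(t,s) = g(t-1,s-1) + g(t-1,s+1) for s ≠ 5; g(t,5) = 0.
t=0: g(0,0)=1
t=1: g(1,-1)=1 g(1,1)=1
t=2: g(2,-2)=1 g(2,0)=2 g(2,2)=1
t=3: g(3,-3)=1 g(3,-1)=3 g(3,1)=3 g(3,3)=1
t=4: g(4,-4)=1 g(4,-2)=4 g(4,0)=6 g(4,2)=4 g(4,4)=1
t=5: g(5,-5)=1 g(5,-3)=5 g(5,-1)=10 g(5,1)=10 g(5,3)=5
t=6: g(6,-6)=1 g(6,-4)=6 g(6,-2)=15 g(6,0)=20 g(6,2)=15 g(6,4)=5
t=7: g(7,-7)=1 g(7,-5)=7 g(7,-3)=21 g(7,-1)=35 g(7,1)=35 g(7,3)=20
t=8: g(8,-8)=1 g(8,-6)=8 g(8,-4)=28 g(8,-2)=56 g(8,0)=70 g(8,2)=55 g(8,4)=20
t=9: g(9,-9)=1 g(9,-7)=9 g(9,-5)=36 g(9,-3)=84 g(9,-1)=126 g(9,1)=125 g(9,3)=75
t=10: g(10,-10)=1 g(10,-8)=10 g(10,-6)=45 g(10,-4)=120 g(10,-2)=210 g(10,0)=251 g(10,2)=200 g(10,4)=75
t=11: g(11,-11)=1 g(11,-9)=11 g(11,-7)=55 g(11,-5)=165 g(11,-3)=330 g(11,-1)=461 g(11,1)=451 g(11,3)=275
t=12: g(12,-12)=1 g(12,-10)=12 g(12,-8)=66 g(12,-6)=220 g(12,-4)=495 g(12,-2)=791 g(12,0)=912 g(12,2)=726 g(12,4)=275
t=13: g(13,-13)=1 g(13,-11)=13 g(13,-9)=78 g(13,-7)=286 g(13,-5)=715 g(13,-3)=1286 g(13,-1)=1703 g(13,1)=1638 g(13,3)=1001
t=14: g(14,-14)=1 g(14,-12)=14 g(14,-10)=91 g(14,-8)=364 g(14,-6)=1001 g(14,-4)=2001 g(14,-2)=2989 g(14,0)=3341 g(14,2)=2639 g(14,4)=1001
t=15: g(15,-15)=1 g(15,-13)=15 g(15,-11)=105 g(15,-9)=455 g(15,-7)=1365 g(15,-5)=3002 g(15,-3)=4990 g(15,-1)=6330 g(15,1)=5980 g(15,3)=3640
t=16: g(16,-16)=1 g(16,-14)=16 g(16,-12)=120 g(16,-10)=560 g(16,-8)=1820 g(16,-6)=4367 g(16,-4)=7992 g(16,-2)=11320 g(16,0)=12310 g(16,2)=9620 g(16,4)=3640
t=17: g(17,-17)=1 g(17,-15)=17 g(17,-13)=136 g(17,-11)=680 g(17,-9)=2380 g(17,-7)=6187 g(17,-5)=12359 g(17,-3)=19312 g(17,-1)=23630 g(17,1)=21930 g(17,3)=13260
t=18: g(18,-18)=1 g(18,-16)=18 g(18,-14)=153 g(18,-12)=816 g(18,-10)=3060 g(18,-8)=8567 g(18,-6)=18546 g(18,-4)=31671 g(18,-2)=42942 g(18,0)=45560 g(18,2)=35190 g(18,4)=13260
t=19: g(19,-19)=1 g(19,-17)=19 g(19,-15)=171 g(19,-13)=969 g(19,-11)=3876 g(19,-9)=11627 g(19,-7)=27113 g(19,-5)=50217 g(19,-3)=74613 g(19,-1)=88502 g(19,1)=80750 g(19,3)=48450
t=20: g(20,-20)=1 g(20,-18)=20 g(20,-16)=190 g(20,-14)=1140 g(20,-12)=4845 g(20,-10)=15503 g(20,-8)=38740 g(20,-6)=77330 g(20,-4)=124830 g(20,-2)=163115 g(20,0)=169252 g(20,2)=129200 g(20,4)=48450
t=21: g(21,-21)=1 g(21,-19)=21 g(21,-17)=210 g(21,-15)=1330 g(21,-13)=5985 g(21,-11)=20348 g(21,-9)=54243 g(21,-7)=116070 g(21,-5)=202160 g(21,-3)=287945 g(21,-1)=332367 g(21,1)=298452 g(21,3)=177650
t=22: g(22,-22)=1 g(22,-20)=22 g(22,-18)=231 g(22,-16)=1540 g(22,-14)=7315 g(22,-12)=26333 g(22,-10)=74591 g(22,-8)=170313 g(22,-6)=318230 g(22,-4)=490105 g(22,-2)=620312 g(22,0)=630819 g(22,2)=476102 g(22,4)=177650
t=23: g(23,-23)=1 g(23,-21)=23 g(23,-19)=253 g(23,-17)=1771 g(23,-15)=8855 g(23,-13)=33648 g(23,-11)=100924 g(23,-9)=244904 g(23,-7)=488543 g(23,-5)=808335 g(23,-3)=1110417 g(23,-1)=1251131 g(23,1)=1106921 g(23,3)=653752
t=24: g(24,-24)=1 g(24,-22)=24 g(24,-20)=276 g(24,-18)=2024 g(24,-16)=10626 g(24,-14)=42503 g(24,-12)=134572 g(24,-10)=345828 g(24,-8)=733447 g(24,-6)=1296878 g(24,-4)=1918752 g(24,-2)=2361548 g(24,0)=2358052 g(24,2)=1760673 g(24,4)=653752
t=25: g(25,-25)=1 g(25,-23)=25 g(25,-21)=300 g(25,-19)=2300 g(25,-17)=12650 g(25,-15)=53129 g(25,-13)=177075 g(25,-11)=480400 g(25,-9)=1079275 g(25,-7)=2030325 g(25,-5)=3215630 g(25,-3)=4280300 g(25,-1)=4719600 g(25,1)=4118725 g(25,3)=2414425
t=26: g(26,-26)=1 g(26,-24)=26 g(26,-22)=325 g(26,-20)=2600 g(26,-18)=14950 g(26,-16)=65779 g(26,-14)=230204 g(26,-12)=657475 g(26,-10)=1559675 g(26,-8)=3109600 g(26,-6)=5245955 g(26,-4)=7495930 g(26,-2)=8999900 g(26,0)=8838325 g(26,2)=6533150 g(26,4)=2414425
t=27: g(27,-27)=1 g(27,-25)=27 g(27,-23)=351 g(27,-21)=2925 g(27,-19)=17550 g(27,-17)=80729 g(27,-15)=295983 g(27,-13)=887679 g(27,-11)=2217150 g(27,-9)=4669275 g(27,-7)=8355555 g(27,-5)=12741885 g(27,-3)=16495830 g(27,-1)=17838225 g(27,1)=15371475 g(27,3)=8947575
t=28: g(28,-28)=1 g(28,-26)=28 g(28,-24)=378 g(28,-22)=3276 g(28,-20)=20475 g(28,-18)=98279 g(28,-16)=376712 g(28,-14)=1183662 g(28,-12)=3104829 g(28,-10)=6886425 g(28,-8)=13024830 g(28,-6)=21097440 g(28,-4)=29237715 g(28,-2)=34334055 g(28,0)=33209700 g(28,2)=24319050 g(28,4)=8947575
t=29: g(29,-29)=1 g(29,-27)=29 g(29,-25)=406 g(29,-23)=3654 g(29,-21)=23751 g(29,-19)=118754 g(29,-17)=474991 g(29,-15)=1560374 g(29,-13)=4288491 g(29,-11)=9991254 g(29,-9)=19911255 g(29,-7)=34122270 g(29,-5)=50335155 g(29,-3)=63571770 g(29,-1)=67543755 g(29,1)=57528750 g(29,3)=33266625
t=30: g(30,-30)=1 g(30,-28)=30 g(30,-26)=435 g(30,-24)=4060 g(30,-22)=27405 g(30,-20)=142505 g(30,-18)=593745 g(30,-16)=2035365 g(30,-14)=5848865 g(30,-12)=14279745 g(30,-10)=29902509 g(30,-8)=54033525 g(30,-6)=84457425 g(30,-4)=113906925 g(30,-2)=131115525 g(30,0)=125072505 g(30,2)=90795375 g(30,4)=33266625
Paths never hitting 5: Σ_s g(30,s) = 685482570
Paths hitting 5: 2^30 - 685482570 = 388259254
P = 388259254/1073741824 = 194129627/536870912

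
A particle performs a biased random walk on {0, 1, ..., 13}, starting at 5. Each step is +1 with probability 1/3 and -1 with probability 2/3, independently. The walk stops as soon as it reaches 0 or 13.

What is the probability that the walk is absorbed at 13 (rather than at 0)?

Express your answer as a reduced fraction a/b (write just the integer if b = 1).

Answer: 31/8191

Derivation:
Biased walk: p = 1/3, q = 2/3, r = q/p = 2
Gambler's ruin: P(hit 13 before 0 | start at 5) = (1 - r^a)/(1 - r^N)
r^5 = 32; r^13 = 8192
P = (1 - 32) / (1 - 8192) = -31 / -8191 = 31/8191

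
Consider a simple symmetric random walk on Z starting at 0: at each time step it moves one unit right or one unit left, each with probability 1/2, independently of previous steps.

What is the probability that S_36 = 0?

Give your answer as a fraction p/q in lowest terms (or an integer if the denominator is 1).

To return to 0 after 36 steps: need exactly 18 steps of +1 and 18 of -1.
Favorable paths: C(36,18) = 9075135300
Total paths: 2^36 = 68719476736
P = 9075135300/68719476736 = 2268783825/17179869184

Answer: 2268783825/17179869184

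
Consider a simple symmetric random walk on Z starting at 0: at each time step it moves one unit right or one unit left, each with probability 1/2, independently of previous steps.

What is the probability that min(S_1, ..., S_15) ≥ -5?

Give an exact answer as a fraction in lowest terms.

Answer: 14443/16384

Derivation:
Let f(t,s) = #length-t paths at position s with S_1..S_t all ≥ -5.
f(t,s) = f(t-1,s-1) + f(t-1,s+1) for s ≥ -5; f(t,s) = 0 for s < -5.
t=0: f(0,0)=1
t=1: f(1,-1)=1 f(1,1)=1
t=2: f(2,-2)=1 f(2,0)=2 f(2,2)=1
t=3: f(3,-3)=1 f(3,-1)=3 f(3,1)=3 f(3,3)=1
t=4: f(4,-4)=1 f(4,-2)=4 f(4,0)=6 f(4,2)=4 f(4,4)=1
t=5: f(5,-5)=1 f(5,-3)=5 f(5,-1)=10 f(5,1)=10 f(5,3)=5 f(5,5)=1
t=6: f(6,-4)=6 f(6,-2)=15 f(6,0)=20 f(6,2)=15 f(6,4)=6 f(6,6)=1
t=7: f(7,-5)=6 f(7,-3)=21 f(7,-1)=35 f(7,1)=35 f(7,3)=21 f(7,5)=7 f(7,7)=1
t=8: f(8,-4)=27 f(8,-2)=56 f(8,0)=70 f(8,2)=56 f(8,4)=28 f(8,6)=8 f(8,8)=1
t=9: f(9,-5)=27 f(9,-3)=83 f(9,-1)=126 f(9,1)=126 f(9,3)=84 f(9,5)=36 f(9,7)=9 f(9,9)=1
t=10: f(10,-4)=110 f(10,-2)=209 f(10,0)=252 f(10,2)=210 f(10,4)=120 f(10,6)=45 f(10,8)=10 f(10,10)=1
t=11: f(11,-5)=110 f(11,-3)=319 f(11,-1)=461 f(11,1)=462 f(11,3)=330 f(11,5)=165 f(11,7)=55 f(11,9)=11 f(11,11)=1
t=12: f(12,-4)=429 f(12,-2)=780 f(12,0)=923 f(12,2)=792 f(12,4)=495 f(12,6)=220 f(12,8)=66 f(12,10)=12 f(12,12)=1
t=13: f(13,-5)=429 f(13,-3)=1209 f(13,-1)=1703 f(13,1)=1715 f(13,3)=1287 f(13,5)=715 f(13,7)=286 f(13,9)=78 f(13,11)=13 f(13,13)=1
t=14: f(14,-4)=1638 f(14,-2)=2912 f(14,0)=3418 f(14,2)=3002 f(14,4)=2002 f(14,6)=1001 f(14,8)=364 f(14,10)=91 f(14,12)=14 f(14,14)=1
t=15: f(15,-5)=1638 f(15,-3)=4550 f(15,-1)=6330 f(15,1)=6420 f(15,3)=5004 f(15,5)=3003 f(15,7)=1365 f(15,9)=455 f(15,11)=105 f(15,13)=15 f(15,15)=1
Σ_s f(15,s) = 28886
P = 28886/32768 = 14443/16384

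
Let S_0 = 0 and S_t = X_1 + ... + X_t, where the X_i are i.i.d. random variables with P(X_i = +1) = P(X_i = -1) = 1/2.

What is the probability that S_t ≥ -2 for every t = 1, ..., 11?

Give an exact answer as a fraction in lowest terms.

Let f(t,s) = #length-t paths at position s with S_1..S_t all ≥ -2.
f(t,s) = f(t-1,s-1) + f(t-1,s+1) for s ≥ -2; f(t,s) = 0 for s < -2.
t=0: f(0,0)=1
t=1: f(1,-1)=1 f(1,1)=1
t=2: f(2,-2)=1 f(2,0)=2 f(2,2)=1
t=3: f(3,-1)=3 f(3,1)=3 f(3,3)=1
t=4: f(4,-2)=3 f(4,0)=6 f(4,2)=4 f(4,4)=1
t=5: f(5,-1)=9 f(5,1)=10 f(5,3)=5 f(5,5)=1
t=6: f(6,-2)=9 f(6,0)=19 f(6,2)=15 f(6,4)=6 f(6,6)=1
t=7: f(7,-1)=28 f(7,1)=34 f(7,3)=21 f(7,5)=7 f(7,7)=1
t=8: f(8,-2)=28 f(8,0)=62 f(8,2)=55 f(8,4)=28 f(8,6)=8 f(8,8)=1
t=9: f(9,-1)=90 f(9,1)=117 f(9,3)=83 f(9,5)=36 f(9,7)=9 f(9,9)=1
t=10: f(10,-2)=90 f(10,0)=207 f(10,2)=200 f(10,4)=119 f(10,6)=45 f(10,8)=10 f(10,10)=1
t=11: f(11,-1)=297 f(11,1)=407 f(11,3)=319 f(11,5)=164 f(11,7)=55 f(11,9)=11 f(11,11)=1
Σ_s f(11,s) = 1254
P = 1254/2048 = 627/1024

Answer: 627/1024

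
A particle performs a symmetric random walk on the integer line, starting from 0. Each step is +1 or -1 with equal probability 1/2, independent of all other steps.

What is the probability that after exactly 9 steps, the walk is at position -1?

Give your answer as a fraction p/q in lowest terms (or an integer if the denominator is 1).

To reach position -1 after 9 steps: need 4 steps of +1 and 5 of -1.
Favorable paths: C(9,4) = 126
Total paths: 2^9 = 512
P = 126/512 = 63/256

Answer: 63/256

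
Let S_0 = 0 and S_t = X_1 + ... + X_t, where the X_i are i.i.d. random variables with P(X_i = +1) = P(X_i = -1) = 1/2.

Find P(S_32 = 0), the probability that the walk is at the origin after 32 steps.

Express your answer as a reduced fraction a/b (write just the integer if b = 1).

To return to 0 after 32 steps: need exactly 16 steps of +1 and 16 of -1.
Favorable paths: C(32,16) = 601080390
Total paths: 2^32 = 4294967296
P = 601080390/4294967296 = 300540195/2147483648

Answer: 300540195/2147483648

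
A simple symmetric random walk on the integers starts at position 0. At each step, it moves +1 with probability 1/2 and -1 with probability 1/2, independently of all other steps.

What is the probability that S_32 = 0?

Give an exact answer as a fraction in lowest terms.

To return to 0 after 32 steps: need exactly 16 steps of +1 and 16 of -1.
Favorable paths: C(32,16) = 601080390
Total paths: 2^32 = 4294967296
P = 601080390/4294967296 = 300540195/2147483648

Answer: 300540195/2147483648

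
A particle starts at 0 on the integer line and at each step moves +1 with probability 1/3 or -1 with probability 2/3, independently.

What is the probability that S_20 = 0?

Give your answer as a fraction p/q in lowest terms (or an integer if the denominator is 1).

Answer: 189190144/3486784401

Derivation:
To be at 0 after 20 steps: need exactly 10 steps of +1 and 10 of -1.
Number of such sequences: C(20,10) = 184756
Each has probability (1/3)^10 · (2/3)^10 = 1024/3486784401
P = 184756 · 1024/3486784401 = 189190144/3486784401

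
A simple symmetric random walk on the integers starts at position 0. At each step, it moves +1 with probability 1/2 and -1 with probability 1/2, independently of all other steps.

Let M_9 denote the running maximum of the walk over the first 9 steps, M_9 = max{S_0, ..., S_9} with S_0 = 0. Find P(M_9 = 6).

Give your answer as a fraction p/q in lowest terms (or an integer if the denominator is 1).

Answer: 9/512

Derivation:
Let M_9 = max(S_0,...,S_9). Use the reflection principle: for j ≥ 1, #{paths with M_9 ≥ j} = #{S_9 ≥ j} + #{S_9 ≥ j+1}.
By reflection, #{M_9 ≥ 6} = #{S_9 ≥ 6} + #{S_9 ≥ 7} = 10 + 10 = 20.
#{M_9 ≥ 7} = #{S_9 ≥ 7} + #{S_9 ≥ 8} = 10 + 1 = 11.
#{M_9 = 6} = 20 - 11 = 9.
P(M_9 = 6) = 9/512 = 9/512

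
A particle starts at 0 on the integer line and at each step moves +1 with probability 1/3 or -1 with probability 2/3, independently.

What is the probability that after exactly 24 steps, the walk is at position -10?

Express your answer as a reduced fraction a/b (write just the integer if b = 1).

To reach position -10 after 24 steps: need 7 steps of +1 and 17 steps of -1.
Number of such sequences: C(24,7) = 346104
Each has probability (1/3)^7 · (2/3)^17 = 131072/282429536481
P = 346104 · 131072/282429536481 = 5040504832/31381059609

Answer: 5040504832/31381059609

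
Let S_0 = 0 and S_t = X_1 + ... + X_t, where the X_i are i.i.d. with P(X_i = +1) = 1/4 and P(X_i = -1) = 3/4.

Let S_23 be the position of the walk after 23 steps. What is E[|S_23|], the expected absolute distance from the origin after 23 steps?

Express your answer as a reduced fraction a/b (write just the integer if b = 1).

S_23 takes values m ≡ 1 (mod 2) with |m| ≤ 23; P(S_23=m) = C(23,(23+m)/2) · (1/4)^((23+m)/2) · (3/4)^((23-m)/2).
Distribution: P(S=-23)=94143178827/70368744177664, P(S=-21)=721764371007/70368744177664, P(S=-19)=2646469360359/70368744177664, P(S=-17)=6175095174171/70368744177664, P(S=-15)=10291825290285/70368744177664, P(S=-13)=13036312034361/70368744177664, P(S=-11)=13036312034361/70368744177664, P(S=-9)=10553204980197/70368744177664, P(S=-7)=3517734993399/35184372088832, P(S=-5)=1954297218555/35184372088832, P(S=-3)=912005368659/35184372088832, P(S=-1)=359274842199/35184372088832, P(S=1)=119758280733/35184372088832, P(S=3)=33777976617/35184372088832, P(S=5)=8042375385/35184372088832, P(S=7)=1608475077/35184372088832, P(S=9)=536158359/70368744177664, P(S=11)=73590363/70368744177664, P(S=13)=8176707/70368744177664, P(S=15)=717255/70368744177664, P(S=17)=47817/70368744177664, P(S=19)=2277/70368744177664, P(S=21)=69/70368744177664, P(S=23)=1/70368744177664
E[|S_23|] = Σ_m |m|·P(S_23=m) = 25323197417533/2199023255552

Answer: 25323197417533/2199023255552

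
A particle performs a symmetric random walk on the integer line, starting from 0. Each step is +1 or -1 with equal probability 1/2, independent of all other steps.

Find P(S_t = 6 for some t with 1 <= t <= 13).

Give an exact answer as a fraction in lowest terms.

Answer: 189/2048

Derivation:
Count via complement. Let g(t,s) = #length-t paths at position s with S_1..S_t all ≠ 6.
g(t,s) = g(t-1,s-1) + g(t-1,s+1) for s ≠ 6; g(t,6) = 0.
t=0: g(0,0)=1
t=1: g(1,-1)=1 g(1,1)=1
t=2: g(2,-2)=1 g(2,0)=2 g(2,2)=1
t=3: g(3,-3)=1 g(3,-1)=3 g(3,1)=3 g(3,3)=1
t=4: g(4,-4)=1 g(4,-2)=4 g(4,0)=6 g(4,2)=4 g(4,4)=1
t=5: g(5,-5)=1 g(5,-3)=5 g(5,-1)=10 g(5,1)=10 g(5,3)=5 g(5,5)=1
t=6: g(6,-6)=1 g(6,-4)=6 g(6,-2)=15 g(6,0)=20 g(6,2)=15 g(6,4)=6
t=7: g(7,-7)=1 g(7,-5)=7 g(7,-3)=21 g(7,-1)=35 g(7,1)=35 g(7,3)=21 g(7,5)=6
t=8: g(8,-8)=1 g(8,-6)=8 g(8,-4)=28 g(8,-2)=56 g(8,0)=70 g(8,2)=56 g(8,4)=27
t=9: g(9,-9)=1 g(9,-7)=9 g(9,-5)=36 g(9,-3)=84 g(9,-1)=126 g(9,1)=126 g(9,3)=83 g(9,5)=27
t=10: g(10,-10)=1 g(10,-8)=10 g(10,-6)=45 g(10,-4)=120 g(10,-2)=210 g(10,0)=252 g(10,2)=209 g(10,4)=110
t=11: g(11,-11)=1 g(11,-9)=11 g(11,-7)=55 g(11,-5)=165 g(11,-3)=330 g(11,-1)=462 g(11,1)=461 g(11,3)=319 g(11,5)=110
t=12: g(12,-12)=1 g(12,-10)=12 g(12,-8)=66 g(12,-6)=220 g(12,-4)=495 g(12,-2)=792 g(12,0)=923 g(12,2)=780 g(12,4)=429
t=13: g(13,-13)=1 g(13,-11)=13 g(13,-9)=78 g(13,-7)=286 g(13,-5)=715 g(13,-3)=1287 g(13,-1)=1715 g(13,1)=1703 g(13,3)=1209 g(13,5)=429
Paths never hitting 6: Σ_s g(13,s) = 7436
Paths hitting 6: 2^13 - 7436 = 756
P = 756/8192 = 189/2048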